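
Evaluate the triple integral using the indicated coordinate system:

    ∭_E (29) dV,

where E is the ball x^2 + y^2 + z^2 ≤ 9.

In spherical coordinates, x = ρ sin(φ) cos(θ), y = ρ sin(φ) sin(θ), z = ρ cos(φ), and dV = ρ^2 sin(φ) dρ dφ dθ.

The integrand becomes 29, so

    ∭_E (29) dV = ∫_{0}^{2π} ∫_{0}^{π} ∫_{0}^{3} (29) · ρ^2 sin(φ) dρ dφ dθ.

Inner (ρ): 261sin(φ).
Middle (φ): 522.
Outer (θ): 1044π.

Therefore the triple integral equals 1044π.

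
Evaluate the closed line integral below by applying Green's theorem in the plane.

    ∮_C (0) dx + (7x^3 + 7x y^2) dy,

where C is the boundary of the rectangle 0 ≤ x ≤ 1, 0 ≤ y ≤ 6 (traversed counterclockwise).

Green's theorem converts the closed line integral into a double integral over the enclosed region D:

    ∮_C P dx + Q dy = ∬_D (∂Q/∂x - ∂P/∂y) dA.

Here P = 0, Q = 7x^3 + 7x y^2, so

    ∂Q/∂x = 21x^2 + 7y^2,    ∂P/∂y = 0,
    ∂Q/∂x - ∂P/∂y = 21x^2 + 7y^2.

D is the region 0 ≤ x ≤ 1, 0 ≤ y ≤ 6. Evaluating the double integral:

    ∬_D (21x^2 + 7y^2) dA = ∫_0^{1} ∫_0^{6} (21x^2 + 7y^2) dy dx.

Inner (y from 0 to 6): 126x^2 + 504.
Outer (x from 0 to 1): 546.

Therefore ∮_C P dx + Q dy = 546.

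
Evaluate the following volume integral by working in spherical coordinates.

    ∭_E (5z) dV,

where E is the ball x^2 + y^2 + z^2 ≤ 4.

In spherical coordinates, x = ρ sin(φ) cos(θ), y = ρ sin(φ) sin(θ), z = ρ cos(φ), and dV = ρ^2 sin(φ) dρ dφ dθ.

The integrand becomes 5ρ cos(φ), so

    ∭_E (5z) dV = ∫_{0}^{2π} ∫_{0}^{π} ∫_{0}^{2} (5ρ cos(φ)) · ρ^2 sin(φ) dρ dφ dθ.

Inner (ρ): 10sin(2φ).
Middle (φ): 0.
Outer (θ): 0.

Therefore the triple integral equals 0.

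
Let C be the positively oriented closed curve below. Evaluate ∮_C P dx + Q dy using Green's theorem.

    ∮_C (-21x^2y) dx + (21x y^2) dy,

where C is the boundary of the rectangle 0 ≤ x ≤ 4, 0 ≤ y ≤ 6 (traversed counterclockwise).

Green's theorem converts the closed line integral into a double integral over the enclosed region D:

    ∮_C P dx + Q dy = ∬_D (∂Q/∂x - ∂P/∂y) dA.

Here P = -21x^2y, Q = 21x y^2, so

    ∂Q/∂x = 21y^2,    ∂P/∂y = -21x^2,
    ∂Q/∂x - ∂P/∂y = 21x^2 + 21y^2.

D is the region 0 ≤ x ≤ 4, 0 ≤ y ≤ 6. Evaluating the double integral:

    ∬_D (21x^2 + 21y^2) dA = ∫_0^{4} ∫_0^{6} (21x^2 + 21y^2) dy dx.

Inner (y from 0 to 6): 126x^2 + 1512.
Outer (x from 0 to 4): 8736.

Therefore ∮_C P dx + Q dy = 8736.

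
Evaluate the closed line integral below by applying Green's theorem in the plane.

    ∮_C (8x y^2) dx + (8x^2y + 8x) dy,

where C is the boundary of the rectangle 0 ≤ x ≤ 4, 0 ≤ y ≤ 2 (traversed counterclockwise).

Green's theorem converts the closed line integral into a double integral over the enclosed region D:

    ∮_C P dx + Q dy = ∬_D (∂Q/∂x - ∂P/∂y) dA.

Here P = 8x y^2, Q = 8x^2y + 8x, so

    ∂Q/∂x = 16x y + 8,    ∂P/∂y = 16x y,
    ∂Q/∂x - ∂P/∂y = 8.

D is the region 0 ≤ x ≤ 4, 0 ≤ y ≤ 2. Evaluating the double integral:

    ∬_D (8) dA = ∫_0^{4} ∫_0^{2} (8) dy dx.

Inner (y from 0 to 2): 16.
Outer (x from 0 to 4): 64.

Therefore ∮_C P dx + Q dy = 64.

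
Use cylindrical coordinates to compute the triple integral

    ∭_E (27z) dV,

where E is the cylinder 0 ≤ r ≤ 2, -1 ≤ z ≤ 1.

In cylindrical coordinates, x = r cos(θ), y = r sin(θ), z = z, and dV = r dr dθ dz.

The integrand becomes 27z, so

    ∭_E (27z) dV = ∫_{0}^{2π} ∫_{0}^{2} ∫_{-1}^{1} (27z) · r dz dr dθ.

Inner (z): 0.
Middle (r from 0 to 2): 0.
Outer (θ): 0.

Therefore the triple integral equals 0.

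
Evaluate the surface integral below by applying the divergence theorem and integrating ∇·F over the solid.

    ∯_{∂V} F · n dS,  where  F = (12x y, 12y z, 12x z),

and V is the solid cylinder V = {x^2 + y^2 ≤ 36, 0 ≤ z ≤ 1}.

By the divergence theorem,

    ∯_{∂V} F · n dS = ∭_V (∇ · F) dV.

Compute the divergence:
    ∇ · F = ∂F_x/∂x + ∂F_y/∂y + ∂F_z/∂z = 12y + 12z + 12x = 12x + 12y + 12z.

In cylindrical coordinates, x = r cos(θ), y = r sin(θ), z = z, dV = r dr dθ dz, with 0 ≤ r ≤ 6, 0 ≤ θ ≤ 2π, 0 ≤ z ≤ 1.

The integrand, after substitution and multiplying by the volume element, becomes (12sqrt(2)r sin(θ + π/4) + 12z) · r, so

    ∭_V (∇·F) dV = ∫_0^{2π} ∫_0^{6} ∫_0^{1} (12sqrt(2)r sin(θ + π/4) + 12z) · r dz dr dθ.

Inner (z from 0 to 1): 6r (2sqrt(2)r sin(θ + π/4) + 1).
Middle (r from 0 to 6): 864sqrt(2)sin(θ + π/4) + 108.
Outer (θ from 0 to 2π): 216π.

Therefore ∯_{∂V} F · n dS = 216π.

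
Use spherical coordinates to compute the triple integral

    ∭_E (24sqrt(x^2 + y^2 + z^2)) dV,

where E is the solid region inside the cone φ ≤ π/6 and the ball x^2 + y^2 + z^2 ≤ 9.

In spherical coordinates, x = ρ sin(φ) cos(θ), y = ρ sin(φ) sin(θ), z = ρ cos(φ), and dV = ρ^2 sin(φ) dρ dφ dθ.

The integrand becomes 24ρ, so

    ∭_E (24sqrt(x^2 + y^2 + z^2)) dV = ∫_{0}^{2π} ∫_{0}^{π/6} ∫_{0}^{3} (24ρ) · ρ^2 sin(φ) dρ dφ dθ.

Inner (ρ): 486sin(φ).
Middle (φ): 486 - 243sqrt(3).
Outer (θ): 486π (2 - sqrt(3)).

Therefore the triple integral equals 486π (2 - sqrt(3)).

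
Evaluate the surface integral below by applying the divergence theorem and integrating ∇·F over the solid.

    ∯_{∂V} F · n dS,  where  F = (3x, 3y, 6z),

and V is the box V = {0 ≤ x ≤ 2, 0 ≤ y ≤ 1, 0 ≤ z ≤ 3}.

By the divergence theorem,

    ∯_{∂V} F · n dS = ∭_V (∇ · F) dV.

Compute the divergence:
    ∇ · F = ∂F_x/∂x + ∂F_y/∂y + ∂F_z/∂z = 3 + 3 + 6 = 12.

V is a rectangular box, so dV = dx dy dz with 0 ≤ x ≤ 2, 0 ≤ y ≤ 1, 0 ≤ z ≤ 3.

Integrate (12) over V as an iterated integral:

    ∭_V (∇·F) dV = ∫_0^{2} ∫_0^{1} ∫_0^{3} (12) dz dy dx.

Inner (z from 0 to 3): 36.
Middle (y from 0 to 1): 36.
Outer (x from 0 to 2): 72.

Therefore ∯_{∂V} F · n dS = 72.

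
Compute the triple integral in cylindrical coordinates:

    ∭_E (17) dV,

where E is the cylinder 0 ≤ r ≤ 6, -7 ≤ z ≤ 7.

In cylindrical coordinates, x = r cos(θ), y = r sin(θ), z = z, and dV = r dr dθ dz.

The integrand becomes 17, so

    ∭_E (17) dV = ∫_{0}^{2π} ∫_{0}^{6} ∫_{-7}^{7} (17) · r dz dr dθ.

Inner (z): 238r.
Middle (r from 0 to 6): 4284.
Outer (θ): 8568π.

Therefore the triple integral equals 8568π.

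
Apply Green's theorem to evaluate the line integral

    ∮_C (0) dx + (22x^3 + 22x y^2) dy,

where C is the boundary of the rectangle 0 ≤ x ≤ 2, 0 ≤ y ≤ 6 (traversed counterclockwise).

Green's theorem converts the closed line integral into a double integral over the enclosed region D:

    ∮_C P dx + Q dy = ∬_D (∂Q/∂x - ∂P/∂y) dA.

Here P = 0, Q = 22x^3 + 22x y^2, so

    ∂Q/∂x = 66x^2 + 22y^2,    ∂P/∂y = 0,
    ∂Q/∂x - ∂P/∂y = 66x^2 + 22y^2.

D is the region 0 ≤ x ≤ 2, 0 ≤ y ≤ 6. Evaluating the double integral:

    ∬_D (66x^2 + 22y^2) dA = ∫_0^{2} ∫_0^{6} (66x^2 + 22y^2) dy dx.

Inner (y from 0 to 6): 396x^2 + 1584.
Outer (x from 0 to 2): 4224.

Therefore ∮_C P dx + Q dy = 4224.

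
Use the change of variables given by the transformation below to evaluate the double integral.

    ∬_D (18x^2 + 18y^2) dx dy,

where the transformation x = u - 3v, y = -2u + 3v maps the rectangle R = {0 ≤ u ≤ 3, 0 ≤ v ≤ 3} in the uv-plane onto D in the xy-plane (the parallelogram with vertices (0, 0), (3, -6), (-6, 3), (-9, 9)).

Compute the Jacobian determinant of (x, y) with respect to (u, v):

    ∂(x,y)/∂(u,v) = | 1  -3 | = (1)(3) - (-3)(-2) = -3.
                   | -2  3 |

Its absolute value is |J| = 3 (the area scaling factor).

Substituting x = u - 3v, y = -2u + 3v into the integrand,

    18x^2 + 18y^2 → 90u^2 - 324u v + 324v^2,

so the integral becomes

    ∬_R (90u^2 - 324u v + 324v^2) · |J| du dv = ∫_0^3 ∫_0^3 (270u^2 - 972u v + 972v^2) dv du.

Inner (v): 810u^2 - 4374u + 8748.
Outer (u): 13851.

Therefore ∬_D (18x^2 + 18y^2) dx dy = 13851.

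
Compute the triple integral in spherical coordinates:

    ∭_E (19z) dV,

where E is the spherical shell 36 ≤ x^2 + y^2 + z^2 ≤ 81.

In spherical coordinates, x = ρ sin(φ) cos(θ), y = ρ sin(φ) sin(θ), z = ρ cos(φ), and dV = ρ^2 sin(φ) dρ dφ dθ.

The integrand becomes 19ρ cos(φ), so

    ∭_E (19z) dV = ∫_{0}^{2π} ∫_{0}^{π} ∫_{6}^{9} (19ρ cos(φ)) · ρ^2 sin(φ) dρ dφ dθ.

Inner (ρ): 100035sin(2φ)/8.
Middle (φ): 0.
Outer (θ): 0.

Therefore the triple integral equals 0.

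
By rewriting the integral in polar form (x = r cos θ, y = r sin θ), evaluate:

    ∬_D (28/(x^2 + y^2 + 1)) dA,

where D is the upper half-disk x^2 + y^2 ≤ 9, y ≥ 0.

The region D is 0 ≤ r ≤ 3, 0 ≤ θ ≤ π in polar coordinates, where x = r cos(θ), y = r sin(θ), and dA = r dr dθ.

Under the substitution, the integrand becomes 28/(r^2 + 1), so

    ∬_D (28/(x^2 + y^2 + 1)) dA = ∫_{0}^{π} ∫_{0}^{3} (28/(r^2 + 1)) · r dr dθ.

Inner integral (in r): ∫_{0}^{3} (28/(r^2 + 1)) · r dr = log(100000000000000).

Outer integral (in θ): ∫_{0}^{π} (log(100000000000000)) dθ = log(100000000000000^π).

Therefore ∬_D (28/(x^2 + y^2 + 1)) dA = log(100000000000000^π).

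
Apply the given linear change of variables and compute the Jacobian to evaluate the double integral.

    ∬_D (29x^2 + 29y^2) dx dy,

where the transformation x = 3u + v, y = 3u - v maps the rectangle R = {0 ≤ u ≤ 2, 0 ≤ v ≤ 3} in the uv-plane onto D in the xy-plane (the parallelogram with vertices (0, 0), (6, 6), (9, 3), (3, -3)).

Compute the Jacobian determinant of (x, y) with respect to (u, v):

    ∂(x,y)/∂(u,v) = | 3  1 | = (3)(-1) - (1)(3) = -6.
                   | 3  -1 |

Its absolute value is |J| = 6 (the area scaling factor).

Substituting x = 3u + v, y = 3u - v into the integrand,

    29x^2 + 29y^2 → 522u^2 + 58v^2,

so the integral becomes

    ∬_R (522u^2 + 58v^2) · |J| du dv = ∫_0^2 ∫_0^3 (3132u^2 + 348v^2) dv du.

Inner (v): 9396u^2 + 3132.
Outer (u): 31320.

Therefore ∬_D (29x^2 + 29y^2) dx dy = 31320.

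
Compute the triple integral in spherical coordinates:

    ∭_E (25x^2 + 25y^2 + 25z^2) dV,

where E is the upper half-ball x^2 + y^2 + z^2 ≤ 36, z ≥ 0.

In spherical coordinates, x = ρ sin(φ) cos(θ), y = ρ sin(φ) sin(θ), z = ρ cos(φ), and dV = ρ^2 sin(φ) dρ dφ dθ.

The integrand becomes 25ρ^2, so

    ∭_E (25x^2 + 25y^2 + 25z^2) dV = ∫_{0}^{2π} ∫_{0}^{π/2} ∫_{0}^{6} (25ρ^2) · ρ^2 sin(φ) dρ dφ dθ.

Inner (ρ): 38880sin(φ).
Middle (φ): 38880.
Outer (θ): 77760π.

Therefore the triple integral equals 77760π.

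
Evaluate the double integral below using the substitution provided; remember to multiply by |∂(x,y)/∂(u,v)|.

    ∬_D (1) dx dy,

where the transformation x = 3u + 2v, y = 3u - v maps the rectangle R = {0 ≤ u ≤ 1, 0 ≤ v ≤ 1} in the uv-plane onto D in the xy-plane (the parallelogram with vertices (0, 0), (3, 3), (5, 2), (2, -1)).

Compute the Jacobian determinant of (x, y) with respect to (u, v):

    ∂(x,y)/∂(u,v) = | 3  2 | = (3)(-1) - (2)(3) = -9.
                   | 3  -1 |

Its absolute value is |J| = 9 (the area scaling factor).

Substituting x = 3u + 2v, y = 3u - v into the integrand,

    1 → 1,

so the integral becomes

    ∬_R (1) · |J| du dv = ∫_0^1 ∫_0^1 (9) dv du.

Inner (v): 9.
Outer (u): 9.

Therefore ∬_D (1) dx dy = 9.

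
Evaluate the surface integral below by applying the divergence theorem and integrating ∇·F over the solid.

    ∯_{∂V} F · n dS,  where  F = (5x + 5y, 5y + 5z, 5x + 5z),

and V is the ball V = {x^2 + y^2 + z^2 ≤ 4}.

By the divergence theorem,

    ∯_{∂V} F · n dS = ∭_V (∇ · F) dV.

Compute the divergence:
    ∇ · F = ∂F_x/∂x + ∂F_y/∂y + ∂F_z/∂z = 5 + 5 + 5 = 15.

In spherical coordinates, x = ρ sin(φ) cos(θ), y = ρ sin(φ) sin(θ), z = ρ cos(φ), dV = ρ^2 sin(φ) dρ dφ dθ, with 0 ≤ ρ ≤ 2, 0 ≤ φ ≤ π, 0 ≤ θ ≤ 2π.

The integrand, after substitution and multiplying by the volume element, becomes (15) · ρ^2 sin(φ), so

    ∭_V (∇·F) dV = ∫_0^{2π} ∫_0^{π} ∫_0^{2} (15) · ρ^2 sin(φ) dρ dφ dθ.

Inner (ρ from 0 to 2): 40sin(φ).
Middle (φ from 0 to π): 80.
Outer (θ from 0 to 2π): 160π.

Therefore ∯_{∂V} F · n dS = 160π.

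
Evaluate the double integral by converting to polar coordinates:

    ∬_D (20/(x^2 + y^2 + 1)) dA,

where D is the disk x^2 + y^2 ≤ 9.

The region D is 0 ≤ r ≤ 3, 0 ≤ θ ≤ 2π in polar coordinates, where x = r cos(θ), y = r sin(θ), and dA = r dr dθ.

Under the substitution, the integrand becomes 20/(r^2 + 1), so

    ∬_D (20/(x^2 + y^2 + 1)) dA = ∫_{0}^{2π} ∫_{0}^{3} (20/(r^2 + 1)) · r dr dθ.

Inner integral (in r): ∫_{0}^{3} (20/(r^2 + 1)) · r dr = log(10000000000).

Outer integral (in θ): ∫_{0}^{2π} (log(10000000000)) dθ = 20π log(10).

Therefore ∬_D (20/(x^2 + y^2 + 1)) dA = 20π log(10).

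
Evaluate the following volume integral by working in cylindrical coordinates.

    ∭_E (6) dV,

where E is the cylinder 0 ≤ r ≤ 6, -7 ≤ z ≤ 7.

In cylindrical coordinates, x = r cos(θ), y = r sin(θ), z = z, and dV = r dr dθ dz.

The integrand becomes 6, so

    ∭_E (6) dV = ∫_{0}^{2π} ∫_{0}^{6} ∫_{-7}^{7} (6) · r dz dr dθ.

Inner (z): 84r.
Middle (r from 0 to 6): 1512.
Outer (θ): 3024π.

Therefore the triple integral equals 3024π.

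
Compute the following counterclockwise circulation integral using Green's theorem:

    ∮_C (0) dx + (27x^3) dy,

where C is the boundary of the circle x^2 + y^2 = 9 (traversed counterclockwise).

Green's theorem converts the closed line integral into a double integral over the enclosed region D:

    ∮_C P dx + Q dy = ∬_D (∂Q/∂x - ∂P/∂y) dA.

Here P = 0, Q = 27x^3, so

    ∂Q/∂x = 81x^2,    ∂P/∂y = 0,
    ∂Q/∂x - ∂P/∂y = 81x^2.

D is the region x^2 + y^2 ≤ 9. Evaluating the double integral:

In polar coordinates (x = r cos θ, y = r sin θ, dA = r dr dθ) the integrand becomes 81r^2cos(θ)^2, so

    ∬_D (81x^2) dA = ∫_0^{2π} ∫_0^{3} (81r^2cos(θ)^2) · r dr dθ.

Inner (r from 0 to 3): 6561cos(θ)^2/4.
Outer (θ from 0 to 2π): 6561π/4.

Therefore ∮_C P dx + Q dy = 6561π/4.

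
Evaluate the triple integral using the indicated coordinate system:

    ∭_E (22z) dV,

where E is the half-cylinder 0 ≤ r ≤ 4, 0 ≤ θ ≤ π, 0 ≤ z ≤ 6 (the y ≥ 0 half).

In cylindrical coordinates, x = r cos(θ), y = r sin(θ), z = z, and dV = r dr dθ dz.

The integrand becomes 22z, so

    ∭_E (22z) dV = ∫_{0}^{π} ∫_{0}^{4} ∫_{0}^{6} (22z) · r dz dr dθ.

Inner (z): 396r.
Middle (r from 0 to 4): 3168.
Outer (θ): 3168π.

Therefore the triple integral equals 3168π.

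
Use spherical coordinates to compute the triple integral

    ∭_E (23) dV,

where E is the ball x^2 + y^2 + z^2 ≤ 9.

In spherical coordinates, x = ρ sin(φ) cos(θ), y = ρ sin(φ) sin(θ), z = ρ cos(φ), and dV = ρ^2 sin(φ) dρ dφ dθ.

The integrand becomes 23, so

    ∭_E (23) dV = ∫_{0}^{2π} ∫_{0}^{π} ∫_{0}^{3} (23) · ρ^2 sin(φ) dρ dφ dθ.

Inner (ρ): 207sin(φ).
Middle (φ): 414.
Outer (θ): 828π.

Therefore the triple integral equals 828π.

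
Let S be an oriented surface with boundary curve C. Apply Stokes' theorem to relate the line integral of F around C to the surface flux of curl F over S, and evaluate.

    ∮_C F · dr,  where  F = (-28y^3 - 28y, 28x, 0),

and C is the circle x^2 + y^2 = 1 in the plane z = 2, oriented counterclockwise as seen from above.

Let S be the flat disk x^2 + y^2 ≤ 1 in the plane z = 2, with upward unit normal n̂ = ẑ. By Stokes' theorem,

    ∮_C F · dr = ∬_S (∇ × F) · n̂ dS = ∬_D (curl F)_z dA,

where D is the disk x^2 + y^2 ≤ 1.

Compute the curl of F = (-28y^3 - 28y, 28x, 0):
    (∇ × F)_x = ∂F_z/∂y - ∂F_y/∂z = 0,
    (∇ × F)_y = ∂F_x/∂z - ∂F_z/∂x = 0,
    (∇ × F)_z = ∂F_y/∂x - ∂F_x/∂y = 84y^2 + 56.

On z = 2, (curl F)_z = 84y^2 + 56.

Convert to polar (x = r cos θ, y = r sin θ, dA = r dr dθ); the integrand becomes 84r^2sin(θ)^2 + 56, so

    ∬_D (curl F)_z dA = ∫_0^{2π} ∫_0^{1} (84r^2sin(θ)^2 + 56) · r dr dθ.

Inner (r from 0 to 1): 21sin(θ)^2 + 28.
Outer (θ from 0 to 2π): 77π.

Therefore ∮_C F · dr = 77π.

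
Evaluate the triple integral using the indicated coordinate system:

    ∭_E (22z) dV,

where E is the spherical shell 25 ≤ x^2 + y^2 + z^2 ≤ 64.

In spherical coordinates, x = ρ sin(φ) cos(θ), y = ρ sin(φ) sin(θ), z = ρ cos(φ), and dV = ρ^2 sin(φ) dρ dφ dθ.

The integrand becomes 22ρ cos(φ), so

    ∭_E (22z) dV = ∫_{0}^{2π} ∫_{0}^{π} ∫_{5}^{8} (22ρ cos(φ)) · ρ^2 sin(φ) dρ dφ dθ.

Inner (ρ): 38181sin(2φ)/4.
Middle (φ): 0.
Outer (θ): 0.

Therefore the triple integral equals 0.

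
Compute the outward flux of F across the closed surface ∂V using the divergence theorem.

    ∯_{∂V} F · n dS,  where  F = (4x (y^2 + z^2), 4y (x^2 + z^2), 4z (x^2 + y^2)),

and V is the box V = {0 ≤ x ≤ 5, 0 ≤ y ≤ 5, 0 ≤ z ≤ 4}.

By the divergence theorem,

    ∯_{∂V} F · n dS = ∭_V (∇ · F) dV.

Compute the divergence:
    ∇ · F = ∂F_x/∂x + ∂F_y/∂y + ∂F_z/∂z = 4y^2 + 4z^2 + 4x^2 + 4z^2 + 4x^2 + 4y^2 = 8x^2 + 8y^2 + 8z^2.

V is a rectangular box, so dV = dx dy dz with 0 ≤ x ≤ 5, 0 ≤ y ≤ 5, 0 ≤ z ≤ 4.

Integrate (8x^2 + 8y^2 + 8z^2) over V as an iterated integral:

    ∭_V (∇·F) dV = ∫_0^{5} ∫_0^{5} ∫_0^{4} (8x^2 + 8y^2 + 8z^2) dz dy dx.

Inner (z from 0 to 4): 32x^2 + 32y^2 + 512/3.
Middle (y from 0 to 5): 160x^2 + 6560/3.
Outer (x from 0 to 5): 17600.

Therefore ∯_{∂V} F · n dS = 17600.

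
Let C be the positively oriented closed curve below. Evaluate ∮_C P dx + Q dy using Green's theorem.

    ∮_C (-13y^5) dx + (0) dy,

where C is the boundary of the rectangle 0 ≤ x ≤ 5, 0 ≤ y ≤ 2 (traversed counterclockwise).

Green's theorem converts the closed line integral into a double integral over the enclosed region D:

    ∮_C P dx + Q dy = ∬_D (∂Q/∂x - ∂P/∂y) dA.

Here P = -13y^5, Q = 0, so

    ∂Q/∂x = 0,    ∂P/∂y = -65y^4,
    ∂Q/∂x - ∂P/∂y = 65y^4.

D is the region 0 ≤ x ≤ 5, 0 ≤ y ≤ 2. Evaluating the double integral:

    ∬_D (65y^4) dA = ∫_0^{5} ∫_0^{2} (65y^4) dy dx.

Inner (y from 0 to 2): 416.
Outer (x from 0 to 5): 2080.

Therefore ∮_C P dx + Q dy = 2080.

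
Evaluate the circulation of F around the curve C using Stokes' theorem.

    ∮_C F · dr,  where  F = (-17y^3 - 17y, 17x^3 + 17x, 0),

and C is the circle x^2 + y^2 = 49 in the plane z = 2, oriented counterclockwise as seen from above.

Let S be the flat disk x^2 + y^2 ≤ 49 in the plane z = 2, with upward unit normal n̂ = ẑ. By Stokes' theorem,

    ∮_C F · dr = ∬_S (∇ × F) · n̂ dS = ∬_D (curl F)_z dA,

where D is the disk x^2 + y^2 ≤ 49.

Compute the curl of F = (-17y^3 - 17y, 17x^3 + 17x, 0):
    (∇ × F)_x = ∂F_z/∂y - ∂F_y/∂z = 0,
    (∇ × F)_y = ∂F_x/∂z - ∂F_z/∂x = 0,
    (∇ × F)_z = ∂F_y/∂x - ∂F_x/∂y = 51x^2 + 51y^2 + 34.

On z = 2, (curl F)_z = 51x^2 + 51y^2 + 34.

Convert to polar (x = r cos θ, y = r sin θ, dA = r dr dθ); the integrand becomes 51r^2 + 34, so

    ∬_D (curl F)_z dA = ∫_0^{2π} ∫_0^{7} (51r^2 + 34) · r dr dθ.

Inner (r from 0 to 7): 125783/4.
Outer (θ from 0 to 2π): 125783π/2.

Therefore ∮_C F · dr = 125783π/2.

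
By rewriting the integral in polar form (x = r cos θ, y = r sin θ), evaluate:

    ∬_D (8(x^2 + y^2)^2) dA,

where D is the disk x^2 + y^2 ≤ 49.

The region D is 0 ≤ r ≤ 7, 0 ≤ θ ≤ 2π in polar coordinates, where x = r cos(θ), y = r sin(θ), and dA = r dr dθ.

Under the substitution, the integrand becomes 8r^4, so

    ∬_D (8(x^2 + y^2)^2) dA = ∫_{0}^{2π} ∫_{0}^{7} (8r^4) · r dr dθ.

Inner integral (in r): ∫_{0}^{7} (8r^4) · r dr = 470596/3.

Outer integral (in θ): ∫_{0}^{2π} (470596/3) dθ = 941192π/3.

Therefore ∬_D (8(x^2 + y^2)^2) dA = 941192π/3.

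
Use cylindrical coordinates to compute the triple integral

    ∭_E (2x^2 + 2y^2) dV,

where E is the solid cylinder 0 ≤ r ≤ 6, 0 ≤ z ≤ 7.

In cylindrical coordinates, x = r cos(θ), y = r sin(θ), z = z, and dV = r dr dθ dz.

The integrand becomes 2r^2, so

    ∭_E (2x^2 + 2y^2) dV = ∫_{0}^{2π} ∫_{0}^{6} ∫_{0}^{7} (2r^2) · r dz dr dθ.

Inner (z): 14r^3.
Middle (r from 0 to 6): 4536.
Outer (θ): 9072π.

Therefore the triple integral equals 9072π.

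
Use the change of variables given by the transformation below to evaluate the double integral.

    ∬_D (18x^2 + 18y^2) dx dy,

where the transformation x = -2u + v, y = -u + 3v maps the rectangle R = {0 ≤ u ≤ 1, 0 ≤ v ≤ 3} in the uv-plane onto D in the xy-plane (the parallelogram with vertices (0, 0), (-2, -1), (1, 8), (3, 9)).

Compute the Jacobian determinant of (x, y) with respect to (u, v):

    ∂(x,y)/∂(u,v) = | -2  1 | = (-2)(3) - (1)(-1) = -5.
                   | -1  3 |

Its absolute value is |J| = 5 (the area scaling factor).

Substituting x = -2u + v, y = -u + 3v into the integrand,

    18x^2 + 18y^2 → 90u^2 - 180u v + 180v^2,

so the integral becomes

    ∬_R (90u^2 - 180u v + 180v^2) · |J| du dv = ∫_0^1 ∫_0^3 (450u^2 - 900u v + 900v^2) dv du.

Inner (v): 1350u^2 - 4050u + 8100.
Outer (u): 6525.

Therefore ∬_D (18x^2 + 18y^2) dx dy = 6525.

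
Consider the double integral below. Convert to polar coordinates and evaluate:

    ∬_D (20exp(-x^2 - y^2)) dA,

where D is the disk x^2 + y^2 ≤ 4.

The region D is 0 ≤ r ≤ 2, 0 ≤ θ ≤ 2π in polar coordinates, where x = r cos(θ), y = r sin(θ), and dA = r dr dθ.

Under the substitution, the integrand becomes 20exp(-r^2), so

    ∬_D (20exp(-x^2 - y^2)) dA = ∫_{0}^{2π} ∫_{0}^{2} (20exp(-r^2)) · r dr dθ.

Inner integral (in r): ∫_{0}^{2} (20exp(-r^2)) · r dr = 10 - 10exp(-4).

Outer integral (in θ): ∫_{0}^{2π} (10 - 10exp(-4)) dθ = -20π exp(-4) + 20π.

Therefore ∬_D (20exp(-x^2 - y^2)) dA = -20π exp(-4) + 20π.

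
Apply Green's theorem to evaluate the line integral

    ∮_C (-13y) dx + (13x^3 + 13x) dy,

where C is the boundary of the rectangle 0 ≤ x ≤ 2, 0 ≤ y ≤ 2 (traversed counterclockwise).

Green's theorem converts the closed line integral into a double integral over the enclosed region D:

    ∮_C P dx + Q dy = ∬_D (∂Q/∂x - ∂P/∂y) dA.

Here P = -13y, Q = 13x^3 + 13x, so

    ∂Q/∂x = 39x^2 + 13,    ∂P/∂y = -13,
    ∂Q/∂x - ∂P/∂y = 39x^2 + 26.

D is the region 0 ≤ x ≤ 2, 0 ≤ y ≤ 2. Evaluating the double integral:

    ∬_D (39x^2 + 26) dA = ∫_0^{2} ∫_0^{2} (39x^2 + 26) dy dx.

Inner (y from 0 to 2): 78x^2 + 52.
Outer (x from 0 to 2): 312.

Therefore ∮_C P dx + Q dy = 312.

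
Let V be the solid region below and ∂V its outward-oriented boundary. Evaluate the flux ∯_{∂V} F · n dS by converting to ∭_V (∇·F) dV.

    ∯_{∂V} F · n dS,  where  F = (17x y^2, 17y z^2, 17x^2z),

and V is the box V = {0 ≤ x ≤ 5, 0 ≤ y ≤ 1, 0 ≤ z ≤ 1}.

By the divergence theorem,

    ∯_{∂V} F · n dS = ∭_V (∇ · F) dV.

Compute the divergence:
    ∇ · F = ∂F_x/∂x + ∂F_y/∂y + ∂F_z/∂z = 17y^2 + 17z^2 + 17x^2 = 17x^2 + 17y^2 + 17z^2.

V is a rectangular box, so dV = dx dy dz with 0 ≤ x ≤ 5, 0 ≤ y ≤ 1, 0 ≤ z ≤ 1.

Integrate (17x^2 + 17y^2 + 17z^2) over V as an iterated integral:

    ∭_V (∇·F) dV = ∫_0^{5} ∫_0^{1} ∫_0^{1} (17x^2 + 17y^2 + 17z^2) dz dy dx.

Inner (z from 0 to 1): 17x^2 + 17y^2 + 17/3.
Middle (y from 0 to 1): 17x^2 + 34/3.
Outer (x from 0 to 5): 765.

Therefore ∯_{∂V} F · n dS = 765.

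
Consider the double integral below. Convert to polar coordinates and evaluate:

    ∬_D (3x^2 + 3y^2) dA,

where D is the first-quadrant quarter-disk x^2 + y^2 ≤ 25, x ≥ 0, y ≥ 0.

The region D is 0 ≤ r ≤ 5, 0 ≤ θ ≤ π/2 in polar coordinates, where x = r cos(θ), y = r sin(θ), and dA = r dr dθ.

Under the substitution, the integrand becomes 3r^2, so

    ∬_D (3x^2 + 3y^2) dA = ∫_{0}^{π/2} ∫_{0}^{5} (3r^2) · r dr dθ.

Inner integral (in r): ∫_{0}^{5} (3r^2) · r dr = 1875/4.

Outer integral (in θ): ∫_{0}^{π/2} (1875/4) dθ = 1875π/8.

Therefore ∬_D (3x^2 + 3y^2) dA = 1875π/8.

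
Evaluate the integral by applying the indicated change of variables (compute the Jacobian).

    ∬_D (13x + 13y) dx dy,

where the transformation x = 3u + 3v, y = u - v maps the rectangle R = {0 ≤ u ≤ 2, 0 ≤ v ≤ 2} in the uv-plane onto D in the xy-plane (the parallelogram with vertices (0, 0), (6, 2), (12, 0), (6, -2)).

Compute the Jacobian determinant of (x, y) with respect to (u, v):

    ∂(x,y)/∂(u,v) = | 3  3 | = (3)(-1) - (3)(1) = -6.
                   | 1  -1 |

Its absolute value is |J| = 6 (the area scaling factor).

Substituting x = 3u + 3v, y = u - v into the integrand,

    13x + 13y → 52u + 26v,

so the integral becomes

    ∬_R (52u + 26v) · |J| du dv = ∫_0^2 ∫_0^2 (312u + 156v) dv du.

Inner (v): 624u + 312.
Outer (u): 1872.

Therefore ∬_D (13x + 13y) dx dy = 1872.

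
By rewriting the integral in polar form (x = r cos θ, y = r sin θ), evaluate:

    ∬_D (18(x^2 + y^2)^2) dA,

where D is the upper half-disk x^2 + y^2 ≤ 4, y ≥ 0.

The region D is 0 ≤ r ≤ 2, 0 ≤ θ ≤ π in polar coordinates, where x = r cos(θ), y = r sin(θ), and dA = r dr dθ.

Under the substitution, the integrand becomes 18r^4, so

    ∬_D (18(x^2 + y^2)^2) dA = ∫_{0}^{π} ∫_{0}^{2} (18r^4) · r dr dθ.

Inner integral (in r): ∫_{0}^{2} (18r^4) · r dr = 192.

Outer integral (in θ): ∫_{0}^{π} (192) dθ = 192π.

Therefore ∬_D (18(x^2 + y^2)^2) dA = 192π.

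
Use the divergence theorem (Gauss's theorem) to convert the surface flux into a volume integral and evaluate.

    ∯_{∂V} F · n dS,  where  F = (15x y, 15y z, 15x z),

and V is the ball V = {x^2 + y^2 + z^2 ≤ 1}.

By the divergence theorem,

    ∯_{∂V} F · n dS = ∭_V (∇ · F) dV.

Compute the divergence:
    ∇ · F = ∂F_x/∂x + ∂F_y/∂y + ∂F_z/∂z = 15y + 15z + 15x = 15x + 15y + 15z.

In spherical coordinates, x = ρ sin(φ) cos(θ), y = ρ sin(φ) sin(θ), z = ρ cos(φ), dV = ρ^2 sin(φ) dρ dφ dθ, with 0 ≤ ρ ≤ 1, 0 ≤ φ ≤ π, 0 ≤ θ ≤ 2π.

The integrand, after substitution and multiplying by the volume element, becomes (15ρ (sqrt(2)sin(φ)sin(θ + π/4) + cos(φ))) · ρ^2 sin(φ), so

    ∭_V (∇·F) dV = ∫_0^{2π} ∫_0^{π} ∫_0^{1} (15ρ (sqrt(2)sin(φ)sin(θ + π/4) + cos(φ))) · ρ^2 sin(φ) dρ dφ dθ.

Inner (ρ from 0 to 1): 15(sqrt(2)sin(φ)sin(θ + π/4) + cos(φ))sin(φ)/4.
Middle (φ from 0 to π): 15sqrt(2)π sin(θ + π/4)/8.
Outer (θ from 0 to 2π): 0.

Therefore ∯_{∂V} F · n dS = 0.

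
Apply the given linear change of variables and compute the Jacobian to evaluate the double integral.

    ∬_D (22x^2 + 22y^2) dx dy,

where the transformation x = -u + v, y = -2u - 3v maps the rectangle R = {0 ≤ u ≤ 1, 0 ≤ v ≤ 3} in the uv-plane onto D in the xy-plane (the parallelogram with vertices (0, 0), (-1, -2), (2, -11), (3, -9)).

Compute the Jacobian determinant of (x, y) with respect to (u, v):

    ∂(x,y)/∂(u,v) = | -1  1 | = (-1)(-3) - (1)(-2) = 5.
                   | -2  -3 |

Its absolute value is |J| = 5 (the area scaling factor).

Substituting x = -u + v, y = -2u - 3v into the integrand,

    22x^2 + 22y^2 → 110u^2 + 220u v + 220v^2,

so the integral becomes

    ∬_R (110u^2 + 220u v + 220v^2) · |J| du dv = ∫_0^1 ∫_0^3 (550u^2 + 1100u v + 1100v^2) dv du.

Inner (v): 1650u^2 + 4950u + 9900.
Outer (u): 12925.

Therefore ∬_D (22x^2 + 22y^2) dx dy = 12925.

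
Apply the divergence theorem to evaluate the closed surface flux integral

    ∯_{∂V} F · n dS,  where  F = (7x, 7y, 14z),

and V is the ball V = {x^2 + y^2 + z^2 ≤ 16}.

By the divergence theorem,

    ∯_{∂V} F · n dS = ∭_V (∇ · F) dV.

Compute the divergence:
    ∇ · F = ∂F_x/∂x + ∂F_y/∂y + ∂F_z/∂z = 7 + 7 + 14 = 28.

In spherical coordinates, x = ρ sin(φ) cos(θ), y = ρ sin(φ) sin(θ), z = ρ cos(φ), dV = ρ^2 sin(φ) dρ dφ dθ, with 0 ≤ ρ ≤ 4, 0 ≤ φ ≤ π, 0 ≤ θ ≤ 2π.

The integrand, after substitution and multiplying by the volume element, becomes (28) · ρ^2 sin(φ), so

    ∭_V (∇·F) dV = ∫_0^{2π} ∫_0^{π} ∫_0^{4} (28) · ρ^2 sin(φ) dρ dφ dθ.

Inner (ρ from 0 to 4): 1792sin(φ)/3.
Middle (φ from 0 to π): 3584/3.
Outer (θ from 0 to 2π): 7168π/3.

Therefore ∯_{∂V} F · n dS = 7168π/3.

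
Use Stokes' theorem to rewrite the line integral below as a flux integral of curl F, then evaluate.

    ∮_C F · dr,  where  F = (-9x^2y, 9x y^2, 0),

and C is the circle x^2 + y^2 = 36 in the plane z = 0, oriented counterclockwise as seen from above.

Let S be the flat disk x^2 + y^2 ≤ 36 in the plane z = 0, with upward unit normal n̂ = ẑ. By Stokes' theorem,

    ∮_C F · dr = ∬_S (∇ × F) · n̂ dS = ∬_D (curl F)_z dA,

where D is the disk x^2 + y^2 ≤ 36.

Compute the curl of F = (-9x^2y, 9x y^2, 0):
    (∇ × F)_x = ∂F_z/∂y - ∂F_y/∂z = 0,
    (∇ × F)_y = ∂F_x/∂z - ∂F_z/∂x = 0,
    (∇ × F)_z = ∂F_y/∂x - ∂F_x/∂y = 9x^2 + 9y^2.

On z = 0, (curl F)_z = 9x^2 + 9y^2.

Convert to polar (x = r cos θ, y = r sin θ, dA = r dr dθ); the integrand becomes 9r^2, so

    ∬_D (curl F)_z dA = ∫_0^{2π} ∫_0^{6} (9r^2) · r dr dθ.

Inner (r from 0 to 6): 2916.
Outer (θ from 0 to 2π): 5832π.

Therefore ∮_C F · dr = 5832π.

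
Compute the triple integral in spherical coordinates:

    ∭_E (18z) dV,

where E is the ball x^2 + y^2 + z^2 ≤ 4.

In spherical coordinates, x = ρ sin(φ) cos(θ), y = ρ sin(φ) sin(θ), z = ρ cos(φ), and dV = ρ^2 sin(φ) dρ dφ dθ.

The integrand becomes 18ρ cos(φ), so

    ∭_E (18z) dV = ∫_{0}^{2π} ∫_{0}^{π} ∫_{0}^{2} (18ρ cos(φ)) · ρ^2 sin(φ) dρ dφ dθ.

Inner (ρ): 36sin(2φ).
Middle (φ): 0.
Outer (θ): 0.

Therefore the triple integral equals 0.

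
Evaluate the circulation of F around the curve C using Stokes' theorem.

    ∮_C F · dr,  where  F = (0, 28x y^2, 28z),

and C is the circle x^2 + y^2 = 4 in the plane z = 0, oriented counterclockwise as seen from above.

Let S be the flat disk x^2 + y^2 ≤ 4 in the plane z = 0, with upward unit normal n̂ = ẑ. By Stokes' theorem,

    ∮_C F · dr = ∬_S (∇ × F) · n̂ dS = ∬_D (curl F)_z dA,

where D is the disk x^2 + y^2 ≤ 4.

Compute the curl of F = (0, 28x y^2, 28z):
    (∇ × F)_x = ∂F_z/∂y - ∂F_y/∂z = 0,
    (∇ × F)_y = ∂F_x/∂z - ∂F_z/∂x = 0,
    (∇ × F)_z = ∂F_y/∂x - ∂F_x/∂y = 28y^2.

On z = 0, (curl F)_z = 28y^2.

Convert to polar (x = r cos θ, y = r sin θ, dA = r dr dθ); the integrand becomes 28r^2sin(θ)^2, so

    ∬_D (curl F)_z dA = ∫_0^{2π} ∫_0^{2} (28r^2sin(θ)^2) · r dr dθ.

Inner (r from 0 to 2): 112sin(θ)^2.
Outer (θ from 0 to 2π): 112π.

Therefore ∮_C F · dr = 112π.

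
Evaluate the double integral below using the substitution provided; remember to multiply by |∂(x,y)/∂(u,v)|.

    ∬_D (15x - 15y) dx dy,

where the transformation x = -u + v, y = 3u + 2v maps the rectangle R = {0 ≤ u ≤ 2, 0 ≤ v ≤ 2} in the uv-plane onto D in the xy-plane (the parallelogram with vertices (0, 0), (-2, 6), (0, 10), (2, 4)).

Compute the Jacobian determinant of (x, y) with respect to (u, v):

    ∂(x,y)/∂(u,v) = | -1  1 | = (-1)(2) - (1)(3) = -5.
                   | 3  2 |

Its absolute value is |J| = 5 (the area scaling factor).

Substituting x = -u + v, y = 3u + 2v into the integrand,

    15x - 15y → -60u - 15v,

so the integral becomes

    ∬_R (-60u - 15v) · |J| du dv = ∫_0^2 ∫_0^2 (-300u - 75v) dv du.

Inner (v): -600u - 150.
Outer (u): -1500.

Therefore ∬_D (15x - 15y) dx dy = -1500.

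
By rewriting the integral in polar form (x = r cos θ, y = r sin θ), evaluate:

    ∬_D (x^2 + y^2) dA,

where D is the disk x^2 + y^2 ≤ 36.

The region D is 0 ≤ r ≤ 6, 0 ≤ θ ≤ 2π in polar coordinates, where x = r cos(θ), y = r sin(θ), and dA = r dr dθ.

Under the substitution, the integrand becomes r^2, so

    ∬_D (x^2 + y^2) dA = ∫_{0}^{2π} ∫_{0}^{6} (r^2) · r dr dθ.

Inner integral (in r): ∫_{0}^{6} (r^2) · r dr = 324.

Outer integral (in θ): ∫_{0}^{2π} (324) dθ = 648π.

Therefore ∬_D (x^2 + y^2) dA = 648π.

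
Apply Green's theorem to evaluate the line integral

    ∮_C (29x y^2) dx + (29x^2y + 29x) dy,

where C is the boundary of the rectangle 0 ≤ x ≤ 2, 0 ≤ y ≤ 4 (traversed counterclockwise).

Green's theorem converts the closed line integral into a double integral over the enclosed region D:

    ∮_C P dx + Q dy = ∬_D (∂Q/∂x - ∂P/∂y) dA.

Here P = 29x y^2, Q = 29x^2y + 29x, so

    ∂Q/∂x = 58x y + 29,    ∂P/∂y = 58x y,
    ∂Q/∂x - ∂P/∂y = 29.

D is the region 0 ≤ x ≤ 2, 0 ≤ y ≤ 4. Evaluating the double integral:

    ∬_D (29) dA = ∫_0^{2} ∫_0^{4} (29) dy dx.

Inner (y from 0 to 4): 116.
Outer (x from 0 to 2): 232.

Therefore ∮_C P dx + Q dy = 232.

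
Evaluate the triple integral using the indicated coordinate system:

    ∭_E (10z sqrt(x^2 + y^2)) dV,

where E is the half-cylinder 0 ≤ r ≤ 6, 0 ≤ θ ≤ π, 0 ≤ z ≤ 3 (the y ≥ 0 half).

In cylindrical coordinates, x = r cos(θ), y = r sin(θ), z = z, and dV = r dr dθ dz.

The integrand becomes 10r z, so

    ∭_E (10z sqrt(x^2 + y^2)) dV = ∫_{0}^{π} ∫_{0}^{6} ∫_{0}^{3} (10r z) · r dz dr dθ.

Inner (z): 45r^2.
Middle (r from 0 to 6): 3240.
Outer (θ): 3240π.

Therefore the triple integral equals 3240π.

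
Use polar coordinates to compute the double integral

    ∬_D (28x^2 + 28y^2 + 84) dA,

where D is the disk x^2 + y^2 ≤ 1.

The region D is 0 ≤ r ≤ 1, 0 ≤ θ ≤ 2π in polar coordinates, where x = r cos(θ), y = r sin(θ), and dA = r dr dθ.

Under the substitution, the integrand becomes 28r^2 + 84, so

    ∬_D (28x^2 + 28y^2 + 84) dA = ∫_{0}^{2π} ∫_{0}^{1} (28r^2 + 84) · r dr dθ.

Inner integral (in r): ∫_{0}^{1} (28r^2 + 84) · r dr = 49.

Outer integral (in θ): ∫_{0}^{2π} (49) dθ = 98π.

Therefore ∬_D (28x^2 + 28y^2 + 84) dA = 98π.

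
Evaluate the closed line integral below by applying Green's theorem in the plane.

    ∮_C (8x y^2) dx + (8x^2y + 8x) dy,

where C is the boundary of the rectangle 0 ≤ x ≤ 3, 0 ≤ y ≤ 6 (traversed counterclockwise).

Green's theorem converts the closed line integral into a double integral over the enclosed region D:

    ∮_C P dx + Q dy = ∬_D (∂Q/∂x - ∂P/∂y) dA.

Here P = 8x y^2, Q = 8x^2y + 8x, so

    ∂Q/∂x = 16x y + 8,    ∂P/∂y = 16x y,
    ∂Q/∂x - ∂P/∂y = 8.

D is the region 0 ≤ x ≤ 3, 0 ≤ y ≤ 6. Evaluating the double integral:

    ∬_D (8) dA = ∫_0^{3} ∫_0^{6} (8) dy dx.

Inner (y from 0 to 6): 48.
Outer (x from 0 to 3): 144.

Therefore ∮_C P dx + Q dy = 144.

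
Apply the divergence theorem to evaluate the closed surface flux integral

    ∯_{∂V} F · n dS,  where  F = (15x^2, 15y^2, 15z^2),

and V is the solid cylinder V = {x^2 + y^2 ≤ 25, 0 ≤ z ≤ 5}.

By the divergence theorem,

    ∯_{∂V} F · n dS = ∭_V (∇ · F) dV.

Compute the divergence:
    ∇ · F = ∂F_x/∂x + ∂F_y/∂y + ∂F_z/∂z = 30x + 30y + 30z.

In cylindrical coordinates, x = r cos(θ), y = r sin(θ), z = z, dV = r dr dθ dz, with 0 ≤ r ≤ 5, 0 ≤ θ ≤ 2π, 0 ≤ z ≤ 5.

The integrand, after substitution and multiplying by the volume element, becomes (30sqrt(2)r sin(θ + π/4) + 30z) · r, so

    ∭_V (∇·F) dV = ∫_0^{2π} ∫_0^{5} ∫_0^{5} (30sqrt(2)r sin(θ + π/4) + 30z) · r dz dr dθ.

Inner (z from 0 to 5): 75r (2sqrt(2)r sin(θ + π/4) + 5).
Middle (r from 0 to 5): 6250sqrt(2)sin(θ + π/4) + 9375/2.
Outer (θ from 0 to 2π): 9375π.

Therefore ∯_{∂V} F · n dS = 9375π.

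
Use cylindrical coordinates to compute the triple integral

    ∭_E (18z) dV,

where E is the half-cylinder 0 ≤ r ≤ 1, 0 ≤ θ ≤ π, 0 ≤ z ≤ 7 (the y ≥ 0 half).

In cylindrical coordinates, x = r cos(θ), y = r sin(θ), z = z, and dV = r dr dθ dz.

The integrand becomes 18z, so

    ∭_E (18z) dV = ∫_{0}^{π} ∫_{0}^{1} ∫_{0}^{7} (18z) · r dz dr dθ.

Inner (z): 441r.
Middle (r from 0 to 1): 441/2.
Outer (θ): 441π/2.

Therefore the triple integral equals 441π/2.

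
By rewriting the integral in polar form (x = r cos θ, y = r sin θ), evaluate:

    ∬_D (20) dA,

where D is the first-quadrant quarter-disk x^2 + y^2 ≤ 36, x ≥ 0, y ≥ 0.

The region D is 0 ≤ r ≤ 6, 0 ≤ θ ≤ π/2 in polar coordinates, where x = r cos(θ), y = r sin(θ), and dA = r dr dθ.

Under the substitution, the integrand becomes 20, so

    ∬_D (20) dA = ∫_{0}^{π/2} ∫_{0}^{6} (20) · r dr dθ.

Inner integral (in r): ∫_{0}^{6} (20) · r dr = 360.

Outer integral (in θ): ∫_{0}^{π/2} (360) dθ = 180π.

Therefore ∬_D (20) dA = 180π.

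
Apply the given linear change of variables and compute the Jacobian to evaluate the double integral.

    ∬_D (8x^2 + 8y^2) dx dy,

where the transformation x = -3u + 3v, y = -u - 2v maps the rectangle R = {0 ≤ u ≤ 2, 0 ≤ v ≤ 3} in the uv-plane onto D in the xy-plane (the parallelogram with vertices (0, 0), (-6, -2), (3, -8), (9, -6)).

Compute the Jacobian determinant of (x, y) with respect to (u, v):

    ∂(x,y)/∂(u,v) = | -3  3 | = (-3)(-2) - (3)(-1) = 9.
                   | -1  -2 |

Its absolute value is |J| = 9 (the area scaling factor).

Substituting x = -3u + 3v, y = -u - 2v into the integrand,

    8x^2 + 8y^2 → 80u^2 - 112u v + 104v^2,

so the integral becomes

    ∬_R (80u^2 - 112u v + 104v^2) · |J| du dv = ∫_0^2 ∫_0^3 (720u^2 - 1008u v + 936v^2) dv du.

Inner (v): 2160u^2 - 4536u + 8424.
Outer (u): 13536.

Therefore ∬_D (8x^2 + 8y^2) dx dy = 13536.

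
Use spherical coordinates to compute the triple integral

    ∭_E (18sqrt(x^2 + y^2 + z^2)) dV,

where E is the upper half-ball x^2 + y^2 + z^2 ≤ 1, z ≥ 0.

In spherical coordinates, x = ρ sin(φ) cos(θ), y = ρ sin(φ) sin(θ), z = ρ cos(φ), and dV = ρ^2 sin(φ) dρ dφ dθ.

The integrand becomes 18ρ, so

    ∭_E (18sqrt(x^2 + y^2 + z^2)) dV = ∫_{0}^{2π} ∫_{0}^{π/2} ∫_{0}^{1} (18ρ) · ρ^2 sin(φ) dρ dφ dθ.

Inner (ρ): 9sin(φ)/2.
Middle (φ): 9/2.
Outer (θ): 9π.

Therefore the triple integral equals 9π.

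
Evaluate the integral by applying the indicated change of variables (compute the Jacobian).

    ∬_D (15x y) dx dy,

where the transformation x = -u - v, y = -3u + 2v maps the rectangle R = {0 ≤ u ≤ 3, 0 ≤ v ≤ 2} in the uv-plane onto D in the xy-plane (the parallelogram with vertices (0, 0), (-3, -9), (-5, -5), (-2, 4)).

Compute the Jacobian determinant of (x, y) with respect to (u, v):

    ∂(x,y)/∂(u,v) = | -1  -1 | = (-1)(2) - (-1)(-3) = -5.
                   | -3  2 |

Its absolute value is |J| = 5 (the area scaling factor).

Substituting x = -u - v, y = -3u + 2v into the integrand,

    15x y → 45u^2 + 15u v - 30v^2,

so the integral becomes

    ∬_R (45u^2 + 15u v - 30v^2) · |J| du dv = ∫_0^3 ∫_0^2 (225u^2 + 75u v - 150v^2) dv du.

Inner (v): 450u^2 + 150u - 400.
Outer (u): 3525.

Therefore ∬_D (15x y) dx dy = 3525.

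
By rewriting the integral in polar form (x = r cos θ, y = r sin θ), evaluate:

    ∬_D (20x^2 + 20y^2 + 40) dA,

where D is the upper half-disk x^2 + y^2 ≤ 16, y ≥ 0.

The region D is 0 ≤ r ≤ 4, 0 ≤ θ ≤ π in polar coordinates, where x = r cos(θ), y = r sin(θ), and dA = r dr dθ.

Under the substitution, the integrand becomes 20r^2 + 40, so

    ∬_D (20x^2 + 20y^2 + 40) dA = ∫_{0}^{π} ∫_{0}^{4} (20r^2 + 40) · r dr dθ.

Inner integral (in r): ∫_{0}^{4} (20r^2 + 40) · r dr = 1600.

Outer integral (in θ): ∫_{0}^{π} (1600) dθ = 1600π.

Therefore ∬_D (20x^2 + 20y^2 + 40) dA = 1600π.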